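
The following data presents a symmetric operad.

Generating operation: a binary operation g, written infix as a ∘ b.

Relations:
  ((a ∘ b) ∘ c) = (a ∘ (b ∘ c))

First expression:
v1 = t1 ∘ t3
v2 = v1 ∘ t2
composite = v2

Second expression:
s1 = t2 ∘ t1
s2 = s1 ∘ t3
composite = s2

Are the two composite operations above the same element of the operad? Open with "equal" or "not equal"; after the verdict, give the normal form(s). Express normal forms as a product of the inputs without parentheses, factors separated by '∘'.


not equal: they reduce to t1 ∘ t3 ∘ t2 and t2 ∘ t1 ∘ t3

In normal form, the first expression is t1 ∘ t3 ∘ t2
In normal form, the second expression is t2 ∘ t1 ∘ t3
The normal forms differ: not equal.


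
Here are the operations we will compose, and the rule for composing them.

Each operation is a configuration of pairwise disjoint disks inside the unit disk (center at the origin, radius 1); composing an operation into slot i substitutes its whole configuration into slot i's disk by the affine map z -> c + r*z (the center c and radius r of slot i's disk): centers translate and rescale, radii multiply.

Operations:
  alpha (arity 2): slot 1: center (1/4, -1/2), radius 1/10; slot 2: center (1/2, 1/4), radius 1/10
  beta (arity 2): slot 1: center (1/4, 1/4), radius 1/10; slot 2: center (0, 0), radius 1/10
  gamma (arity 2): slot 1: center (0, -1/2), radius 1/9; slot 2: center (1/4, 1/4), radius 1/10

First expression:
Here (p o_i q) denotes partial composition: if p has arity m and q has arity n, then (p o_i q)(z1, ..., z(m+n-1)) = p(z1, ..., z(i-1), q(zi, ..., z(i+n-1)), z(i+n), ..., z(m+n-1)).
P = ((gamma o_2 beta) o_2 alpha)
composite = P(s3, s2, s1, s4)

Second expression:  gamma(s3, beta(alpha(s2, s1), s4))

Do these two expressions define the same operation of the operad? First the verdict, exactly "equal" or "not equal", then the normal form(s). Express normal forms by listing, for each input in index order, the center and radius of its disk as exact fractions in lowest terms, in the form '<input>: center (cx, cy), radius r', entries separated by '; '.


Reducing the first expression gives s1: center (7/25, 111/400), radius 1/1000; s2: center (111/400, 27/100), radius 1/1000; s3: center (0, -1/2), radius 1/9; s4: center (1/4, 1/4), radius 1/100
Reducing the second expression gives s1: center (7/25, 111/400), radius 1/1000; s2: center (111/400, 27/100), radius 1/1000; s3: center (0, -1/2), radius 1/9; s4: center (1/4, 1/4), radius 1/100
The normal forms match — equal.

equal; both compose to s1: center (7/25, 111/400), radius 1/1000; s2: center (111/400, 27/100), radius 1/1000; s3: center (0, -1/2), radius 1/9; s4: center (1/4, 1/4), radius 1/100


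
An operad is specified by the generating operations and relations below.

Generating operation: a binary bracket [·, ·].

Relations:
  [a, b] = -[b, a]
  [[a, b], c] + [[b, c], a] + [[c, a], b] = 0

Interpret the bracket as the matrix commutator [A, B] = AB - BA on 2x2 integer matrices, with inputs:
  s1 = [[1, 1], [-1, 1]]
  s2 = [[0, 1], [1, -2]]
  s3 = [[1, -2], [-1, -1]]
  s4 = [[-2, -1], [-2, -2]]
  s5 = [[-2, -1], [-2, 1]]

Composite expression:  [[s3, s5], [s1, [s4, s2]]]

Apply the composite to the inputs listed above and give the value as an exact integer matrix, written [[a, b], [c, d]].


[s3, s5] = [[3, -8], [7, -3]]
[s4, s2] = [[1, 2], [-4, -1]]
[s1, [s4, s2]] = [[-2, -2], [-2, 2]]
[[s3, s5], [s1, [s4, s2]]] = [[30, -44], [-16, -30]]

[[30, -44], [-16, -30]]


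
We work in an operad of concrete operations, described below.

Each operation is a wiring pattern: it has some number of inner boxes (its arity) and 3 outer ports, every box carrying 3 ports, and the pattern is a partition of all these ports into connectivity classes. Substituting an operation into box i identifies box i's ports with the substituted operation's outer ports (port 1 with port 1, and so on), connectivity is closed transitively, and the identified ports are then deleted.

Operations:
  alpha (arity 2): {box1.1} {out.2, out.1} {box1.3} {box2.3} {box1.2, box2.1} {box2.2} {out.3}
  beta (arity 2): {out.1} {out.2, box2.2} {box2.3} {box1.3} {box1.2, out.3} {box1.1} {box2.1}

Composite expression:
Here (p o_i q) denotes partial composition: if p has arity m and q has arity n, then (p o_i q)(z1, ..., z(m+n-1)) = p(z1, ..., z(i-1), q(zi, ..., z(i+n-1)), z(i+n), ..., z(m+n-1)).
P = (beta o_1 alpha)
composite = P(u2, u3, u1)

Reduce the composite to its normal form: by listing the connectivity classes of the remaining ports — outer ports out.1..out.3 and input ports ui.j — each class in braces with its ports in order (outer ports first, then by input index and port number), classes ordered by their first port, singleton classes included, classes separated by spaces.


{out.1} {out.2, u1.2} {out.3} {u1.1} {u1.3} {u2.1} {u2.2, u3.1} {u2.3} {u3.2} {u3.3}

Connectivity passes through glued beta-boundaries; trace each wire chain.
composing alpha on (u2, u3), with out.j its own outer ports: {out.1, out.2} {out.3} {u2.1} {u2.2, u3.1} {u2.3} {u3.2} {u3.3}
composing beta on (u2, u3, u1), with out.j its own outer ports: {out.1} {out.2, u1.2} {out.3} {u1.1} {u1.3} {u2.1} {u2.2, u3.1} {u2.3} {u3.2} {u3.3}


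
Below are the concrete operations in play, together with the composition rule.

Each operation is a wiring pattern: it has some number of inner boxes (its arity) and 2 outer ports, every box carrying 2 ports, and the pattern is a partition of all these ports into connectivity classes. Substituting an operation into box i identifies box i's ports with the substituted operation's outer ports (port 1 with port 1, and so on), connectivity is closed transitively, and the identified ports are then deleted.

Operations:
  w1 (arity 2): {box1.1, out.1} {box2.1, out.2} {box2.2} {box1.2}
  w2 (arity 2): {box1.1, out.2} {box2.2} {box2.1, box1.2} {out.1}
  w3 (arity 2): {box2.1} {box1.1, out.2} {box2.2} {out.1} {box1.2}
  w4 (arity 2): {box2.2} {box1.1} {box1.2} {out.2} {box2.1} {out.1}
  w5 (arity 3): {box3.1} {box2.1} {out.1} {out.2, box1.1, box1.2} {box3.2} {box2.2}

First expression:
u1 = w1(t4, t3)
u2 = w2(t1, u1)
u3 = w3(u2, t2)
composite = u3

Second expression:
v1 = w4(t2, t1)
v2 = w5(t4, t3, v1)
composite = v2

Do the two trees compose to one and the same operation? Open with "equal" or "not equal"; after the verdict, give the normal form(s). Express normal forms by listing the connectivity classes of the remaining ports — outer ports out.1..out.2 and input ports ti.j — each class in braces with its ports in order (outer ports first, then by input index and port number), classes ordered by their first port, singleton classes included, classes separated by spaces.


not equal; the first gives {out.1} {out.2} {t1.1} {t1.2, t4.1} {t2.1} {t2.2} {t3.1} {t3.2} {t4.2} and the second {out.1} {out.2, t4.1, t4.2} {t1.1} {t1.2} {t2.1} {t2.2} {t3.1} {t3.2}


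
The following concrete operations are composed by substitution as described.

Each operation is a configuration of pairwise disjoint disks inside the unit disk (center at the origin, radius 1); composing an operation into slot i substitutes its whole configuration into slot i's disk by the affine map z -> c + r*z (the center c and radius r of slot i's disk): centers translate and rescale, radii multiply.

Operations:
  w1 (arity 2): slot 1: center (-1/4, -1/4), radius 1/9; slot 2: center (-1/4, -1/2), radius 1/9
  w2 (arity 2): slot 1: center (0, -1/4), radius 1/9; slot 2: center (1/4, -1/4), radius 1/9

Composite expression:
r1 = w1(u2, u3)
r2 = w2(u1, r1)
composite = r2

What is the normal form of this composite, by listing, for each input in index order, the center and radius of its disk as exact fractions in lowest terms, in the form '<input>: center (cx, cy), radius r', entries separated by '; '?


u1: center (0, -1/4), radius 1/9; u2: center (2/9, -5/18), radius 1/81; u3: center (2/9, -11/36), radius 1/81

Follow each u-input down from w2: c' goes to c + r*c', radius to r*r'.
input u1: composing its 1 substitution step yields center (0, -1/4), radius 1/9
input u2: composing its 2 substitution steps yields center (2/9, -5/18), radius 1/81
input u3: composing its 2 substitution steps yields center (2/9, -11/36), radius 1/81


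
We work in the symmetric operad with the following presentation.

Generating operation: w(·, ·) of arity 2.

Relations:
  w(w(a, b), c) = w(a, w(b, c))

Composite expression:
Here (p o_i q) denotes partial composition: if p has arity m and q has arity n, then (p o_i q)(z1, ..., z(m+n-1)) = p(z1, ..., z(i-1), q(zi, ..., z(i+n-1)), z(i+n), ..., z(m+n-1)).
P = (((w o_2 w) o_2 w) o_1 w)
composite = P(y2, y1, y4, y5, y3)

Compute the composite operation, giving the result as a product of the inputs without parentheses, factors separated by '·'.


Associativity of w dissolves the nesting; only the y-input order survives.
w(y2, y1) reduces to y2 · y1
w(y4, y5) reduces to y4 · y5
w(w(y4, y5), y3) reduces to y4 · y5 · y3
w(w(y2, y1), w(w(y4, y5), y3)) reduces to y2 · y1 · y4 · y5 · y3

y2 · y1 · y4 · y5 · y3


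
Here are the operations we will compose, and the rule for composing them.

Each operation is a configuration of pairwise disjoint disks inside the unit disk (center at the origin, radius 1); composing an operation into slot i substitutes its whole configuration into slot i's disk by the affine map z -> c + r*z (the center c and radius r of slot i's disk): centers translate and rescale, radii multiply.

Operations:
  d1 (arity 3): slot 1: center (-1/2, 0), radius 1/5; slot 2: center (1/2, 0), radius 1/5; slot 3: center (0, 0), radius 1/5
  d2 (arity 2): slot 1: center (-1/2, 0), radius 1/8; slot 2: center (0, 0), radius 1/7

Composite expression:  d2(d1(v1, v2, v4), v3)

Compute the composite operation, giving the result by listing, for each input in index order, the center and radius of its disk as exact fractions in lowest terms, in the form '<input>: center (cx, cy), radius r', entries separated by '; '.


Follow each v-input down from d2: c' goes to c + r*c', radius to r*r'.
v1: after 2 affine steps, its disk has center (-9/16, 0), radius 1/40
v2: after 2 affine steps, its disk has center (-7/16, 0), radius 1/40
v4: after 2 affine steps, its disk has center (-1/2, 0), radius 1/40
v3: after 1 affine step, its disk has center (0, 0), radius 1/7

v1: center (-9/16, 0), radius 1/40; v2: center (-7/16, 0), radius 1/40; v3: center (0, 0), radius 1/7; v4: center (-1/2, 0), radius 1/40


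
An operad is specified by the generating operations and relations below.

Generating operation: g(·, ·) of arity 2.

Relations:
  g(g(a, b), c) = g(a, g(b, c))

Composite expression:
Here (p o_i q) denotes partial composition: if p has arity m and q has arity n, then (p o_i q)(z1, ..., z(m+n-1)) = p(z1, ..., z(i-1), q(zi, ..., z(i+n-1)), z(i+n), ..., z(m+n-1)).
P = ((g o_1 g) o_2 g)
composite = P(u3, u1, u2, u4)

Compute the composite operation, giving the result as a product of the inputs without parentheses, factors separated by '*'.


Under associativity of g, the answer is the u's in reading order.
g(u1, u2) unparenthesizes to u1 * u2
g(u3, g(u1, u2)) unparenthesizes to u3 * u1 * u2
g(g(u3, g(u1, u2)), u4) unparenthesizes to u3 * u1 * u2 * u4

u3 * u1 * u2 * u4


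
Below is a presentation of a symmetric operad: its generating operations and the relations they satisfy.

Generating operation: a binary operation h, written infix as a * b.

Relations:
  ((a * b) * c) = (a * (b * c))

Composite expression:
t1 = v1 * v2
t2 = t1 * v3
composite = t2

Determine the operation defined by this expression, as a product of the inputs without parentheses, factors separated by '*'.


The h-tree's shape is irrelevant; the v-reading-order decides.
(v1 * v2) collapses to v1 * v2
((v1 * v2) * v3) collapses to v1 * v2 * v3

v1 * v2 * v3


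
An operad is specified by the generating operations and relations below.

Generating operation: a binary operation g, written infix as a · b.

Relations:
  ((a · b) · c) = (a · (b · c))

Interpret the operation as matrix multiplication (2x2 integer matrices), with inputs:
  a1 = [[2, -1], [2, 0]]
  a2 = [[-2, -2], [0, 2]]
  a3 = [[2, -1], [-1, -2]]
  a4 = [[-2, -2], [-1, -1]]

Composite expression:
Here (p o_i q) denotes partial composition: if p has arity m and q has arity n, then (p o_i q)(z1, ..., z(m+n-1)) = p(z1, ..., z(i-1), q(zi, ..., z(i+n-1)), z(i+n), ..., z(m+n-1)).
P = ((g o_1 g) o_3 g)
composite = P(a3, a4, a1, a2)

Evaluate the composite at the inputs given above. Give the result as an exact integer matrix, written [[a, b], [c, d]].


(a3 · a4) = [[-3, -3], [4, 4]]
(a1 · a2) = [[-4, -6], [-4, -4]]
((a3 · a4) · (a1 · a2)) = [[24, 30], [-32, -40]]

[[24, 30], [-32, -40]]


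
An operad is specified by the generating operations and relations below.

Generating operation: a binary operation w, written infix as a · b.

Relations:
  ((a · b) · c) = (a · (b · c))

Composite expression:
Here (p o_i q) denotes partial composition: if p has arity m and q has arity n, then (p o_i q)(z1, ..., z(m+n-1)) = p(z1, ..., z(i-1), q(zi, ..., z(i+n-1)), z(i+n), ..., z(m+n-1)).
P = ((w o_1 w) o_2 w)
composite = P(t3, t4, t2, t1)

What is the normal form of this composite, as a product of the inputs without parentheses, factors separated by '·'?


t3 · t4 · t2 · t1

Associativity of w dissolves the nesting; only the t-input order survives.
(t4 · t2) spells out as t4 · t2
(t3 · (t4 · t2)) spells out as t3 · t4 · t2
((t3 · (t4 · t2)) · t1) spells out as t3 · t4 · t2 · t1


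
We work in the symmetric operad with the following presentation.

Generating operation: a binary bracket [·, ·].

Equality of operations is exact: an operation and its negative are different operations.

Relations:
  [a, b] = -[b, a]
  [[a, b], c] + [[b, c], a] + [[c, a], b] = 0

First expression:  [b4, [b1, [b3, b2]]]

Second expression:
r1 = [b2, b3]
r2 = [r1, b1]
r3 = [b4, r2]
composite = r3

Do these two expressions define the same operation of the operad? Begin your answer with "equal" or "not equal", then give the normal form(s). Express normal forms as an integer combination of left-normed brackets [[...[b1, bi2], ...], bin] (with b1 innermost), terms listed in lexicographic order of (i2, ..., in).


equal — both sides give [[[b1, b2], b3], b4] - [[[b1, b3], b2], b4]

Normal form of the first expression: [[[b1, b2], b3], b4] - [[[b1, b3], b2], b4]
Normal form of the second expression: [[[b1, b2], b3], b4] - [[[b1, b3], b2], b4]
Both agree, so they are equal.


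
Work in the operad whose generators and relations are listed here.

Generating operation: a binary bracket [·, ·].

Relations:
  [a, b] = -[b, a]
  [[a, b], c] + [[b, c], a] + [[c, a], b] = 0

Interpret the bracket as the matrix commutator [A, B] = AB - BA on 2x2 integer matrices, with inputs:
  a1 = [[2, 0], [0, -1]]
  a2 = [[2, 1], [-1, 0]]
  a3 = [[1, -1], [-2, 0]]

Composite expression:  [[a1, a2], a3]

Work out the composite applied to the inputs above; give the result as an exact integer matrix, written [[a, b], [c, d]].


[[-3, -3], [3, 3]]

[a1, a2] = [[0, 3], [3, 0]]
[[a1, a2], a3] = [[-3, -3], [3, 3]]


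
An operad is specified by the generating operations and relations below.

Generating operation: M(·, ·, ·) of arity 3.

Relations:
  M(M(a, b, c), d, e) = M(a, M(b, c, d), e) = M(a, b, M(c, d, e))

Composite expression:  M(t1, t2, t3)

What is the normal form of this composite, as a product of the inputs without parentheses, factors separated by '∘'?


Key point: M is associative — brackets drop, the t-order remains.
M(t1, t2, t3) reduces to t1 ∘ t2 ∘ t3

t1 ∘ t2 ∘ t3


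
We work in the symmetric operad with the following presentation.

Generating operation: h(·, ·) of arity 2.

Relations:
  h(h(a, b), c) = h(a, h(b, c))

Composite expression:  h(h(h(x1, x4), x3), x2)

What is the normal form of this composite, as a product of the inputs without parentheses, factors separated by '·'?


The h-tree's shape is irrelevant; the x-reading-order decides.
h(x1, x4) spells out as x1 · x4
h(h(x1, x4), x3) spells out as x1 · x4 · x3
h(h(h(x1, x4), x3), x2) spells out as x1 · x4 · x3 · x2

x1 · x4 · x3 · x2


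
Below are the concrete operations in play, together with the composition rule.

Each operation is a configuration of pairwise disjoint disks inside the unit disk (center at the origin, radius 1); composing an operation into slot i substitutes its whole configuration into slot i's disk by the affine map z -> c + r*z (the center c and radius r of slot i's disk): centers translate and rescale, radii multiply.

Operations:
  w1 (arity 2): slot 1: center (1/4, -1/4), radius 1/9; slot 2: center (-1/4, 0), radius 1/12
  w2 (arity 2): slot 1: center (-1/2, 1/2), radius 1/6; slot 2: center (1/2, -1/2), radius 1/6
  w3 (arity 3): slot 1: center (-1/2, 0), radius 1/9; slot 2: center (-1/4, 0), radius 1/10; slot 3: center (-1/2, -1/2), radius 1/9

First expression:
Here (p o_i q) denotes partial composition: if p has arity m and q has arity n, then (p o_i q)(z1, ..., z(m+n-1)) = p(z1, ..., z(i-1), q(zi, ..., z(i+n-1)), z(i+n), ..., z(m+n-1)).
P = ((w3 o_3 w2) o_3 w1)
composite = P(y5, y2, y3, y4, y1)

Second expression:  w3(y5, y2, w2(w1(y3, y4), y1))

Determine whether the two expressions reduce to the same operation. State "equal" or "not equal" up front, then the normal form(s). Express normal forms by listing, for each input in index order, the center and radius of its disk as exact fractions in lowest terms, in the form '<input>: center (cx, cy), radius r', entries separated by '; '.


equal: each reduces to y1: center (-4/9, -5/9), radius 1/54; y2: center (-1/4, 0), radius 1/10; y3: center (-119/216, -97/216), radius 1/486; y4: center (-121/216, -4/9), radius 1/648; y5: center (-1/2, 0), radius 1/9

The first expression, normalized: y1: center (-4/9, -5/9), radius 1/54; y2: center (-1/4, 0), radius 1/10; y3: center (-119/216, -97/216), radius 1/486; y4: center (-121/216, -4/9), radius 1/648; y5: center (-1/2, 0), radius 1/9
The second expression, normalized: y1: center (-4/9, -5/9), radius 1/54; y2: center (-1/4, 0), radius 1/10; y3: center (-119/216, -97/216), radius 1/486; y4: center (-121/216, -4/9), radius 1/648; y5: center (-1/2, 0), radius 1/9
Identical normal forms: equal.


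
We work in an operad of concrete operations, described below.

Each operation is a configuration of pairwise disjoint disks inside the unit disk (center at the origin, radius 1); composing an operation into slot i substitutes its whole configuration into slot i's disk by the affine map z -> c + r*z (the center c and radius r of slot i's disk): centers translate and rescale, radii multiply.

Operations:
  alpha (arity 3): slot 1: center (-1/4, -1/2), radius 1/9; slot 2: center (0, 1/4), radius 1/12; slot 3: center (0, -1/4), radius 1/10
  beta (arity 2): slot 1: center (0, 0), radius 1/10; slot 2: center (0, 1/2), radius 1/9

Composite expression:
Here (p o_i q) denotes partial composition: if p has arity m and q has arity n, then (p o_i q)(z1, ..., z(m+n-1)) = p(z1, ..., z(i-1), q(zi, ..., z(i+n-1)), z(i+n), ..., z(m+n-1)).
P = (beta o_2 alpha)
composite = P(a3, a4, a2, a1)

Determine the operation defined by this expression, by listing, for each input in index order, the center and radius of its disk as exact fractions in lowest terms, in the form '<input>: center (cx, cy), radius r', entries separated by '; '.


Follow each a-input down from beta: c' goes to c + r*c', radius to r*r'.
a3: after 1 affine step, its disk has center (0, 0), radius 1/10
a4: after 2 affine steps, its disk has center (-1/36, 4/9), radius 1/81
a2: after 2 affine steps, its disk has center (0, 19/36), radius 1/108
a1: after 2 affine steps, its disk has center (0, 17/36), radius 1/90

a1: center (0, 17/36), radius 1/90; a2: center (0, 19/36), radius 1/108; a3: center (0, 0), radius 1/10; a4: center (-1/36, 4/9), radius 1/81


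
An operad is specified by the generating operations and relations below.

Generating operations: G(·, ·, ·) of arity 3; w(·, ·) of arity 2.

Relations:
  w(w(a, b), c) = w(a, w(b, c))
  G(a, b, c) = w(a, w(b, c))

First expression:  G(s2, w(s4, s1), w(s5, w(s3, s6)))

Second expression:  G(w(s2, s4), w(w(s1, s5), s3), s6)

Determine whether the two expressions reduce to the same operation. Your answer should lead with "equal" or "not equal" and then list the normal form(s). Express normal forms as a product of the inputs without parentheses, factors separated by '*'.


equal: each reduces to s2 * s4 * s1 * s5 * s3 * s6

In normal form, the first expression is s2 * s4 * s1 * s5 * s3 * s6
In normal form, the second expression is s2 * s4 * s1 * s5 * s3 * s6
Same normal form: equal.


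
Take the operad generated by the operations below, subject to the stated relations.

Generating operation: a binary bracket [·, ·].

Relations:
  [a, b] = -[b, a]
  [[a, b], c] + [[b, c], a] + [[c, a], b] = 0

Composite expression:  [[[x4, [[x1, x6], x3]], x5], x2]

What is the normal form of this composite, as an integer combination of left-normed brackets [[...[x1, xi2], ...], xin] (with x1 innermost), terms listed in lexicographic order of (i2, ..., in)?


A multilinear Lie element is pinned by x1-initial words (x1 innermost).
Composite bracket: [[[x4, [[x1, x6], x3]], x5], x2]
Under [a, b] = ab - ba we get 32 signed associative words (2^5 = 32).
Collect the words opening with x1:
  word x1x6x3x4x5x2 has sign -1, contributing -[[[[[x1, x6], x3], x4], x5], x2]

-[[[[[x1, x6], x3], x4], x5], x2]


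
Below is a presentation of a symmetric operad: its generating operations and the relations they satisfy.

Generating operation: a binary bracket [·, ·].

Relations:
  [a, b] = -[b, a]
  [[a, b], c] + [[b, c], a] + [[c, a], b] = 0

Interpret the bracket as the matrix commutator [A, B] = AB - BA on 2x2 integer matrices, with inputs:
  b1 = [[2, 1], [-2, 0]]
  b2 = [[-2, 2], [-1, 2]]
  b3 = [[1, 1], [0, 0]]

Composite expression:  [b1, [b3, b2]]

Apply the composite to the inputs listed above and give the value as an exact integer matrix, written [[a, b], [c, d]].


[[13, 14], [2, -13]]

[b3, b2] = [[-1, 6], [1, 1]]
[b1, [b3, b2]] = [[13, 14], [2, -13]]


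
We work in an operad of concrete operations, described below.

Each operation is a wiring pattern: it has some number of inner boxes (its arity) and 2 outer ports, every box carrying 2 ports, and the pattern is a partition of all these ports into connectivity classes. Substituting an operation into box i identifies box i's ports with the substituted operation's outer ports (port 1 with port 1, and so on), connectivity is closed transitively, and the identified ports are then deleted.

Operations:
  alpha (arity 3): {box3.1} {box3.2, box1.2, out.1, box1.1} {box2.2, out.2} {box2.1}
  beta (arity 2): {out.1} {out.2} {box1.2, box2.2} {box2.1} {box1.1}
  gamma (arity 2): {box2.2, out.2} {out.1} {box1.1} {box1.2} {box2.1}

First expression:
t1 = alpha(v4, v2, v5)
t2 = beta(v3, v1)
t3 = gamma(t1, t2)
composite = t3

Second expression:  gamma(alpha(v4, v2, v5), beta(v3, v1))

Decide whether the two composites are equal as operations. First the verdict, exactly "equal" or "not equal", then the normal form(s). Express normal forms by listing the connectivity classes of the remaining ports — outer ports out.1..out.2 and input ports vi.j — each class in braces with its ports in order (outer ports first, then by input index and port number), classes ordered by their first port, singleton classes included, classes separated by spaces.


Reducing the first expression gives {out.1} {out.2} {v1.1} {v1.2, v3.2} {v2.1} {v2.2} {v3.1} {v4.1, v4.2, v5.2} {v5.1}
Reducing the second expression gives {out.1} {out.2} {v1.1} {v1.2, v3.2} {v2.1} {v2.2} {v3.1} {v4.1, v4.2, v5.2} {v5.1}
Both agree, so they are equal.

equal; the common form is {out.1} {out.2} {v1.1} {v1.2, v3.2} {v2.1} {v2.2} {v3.1} {v4.1, v4.2, v5.2} {v5.1}


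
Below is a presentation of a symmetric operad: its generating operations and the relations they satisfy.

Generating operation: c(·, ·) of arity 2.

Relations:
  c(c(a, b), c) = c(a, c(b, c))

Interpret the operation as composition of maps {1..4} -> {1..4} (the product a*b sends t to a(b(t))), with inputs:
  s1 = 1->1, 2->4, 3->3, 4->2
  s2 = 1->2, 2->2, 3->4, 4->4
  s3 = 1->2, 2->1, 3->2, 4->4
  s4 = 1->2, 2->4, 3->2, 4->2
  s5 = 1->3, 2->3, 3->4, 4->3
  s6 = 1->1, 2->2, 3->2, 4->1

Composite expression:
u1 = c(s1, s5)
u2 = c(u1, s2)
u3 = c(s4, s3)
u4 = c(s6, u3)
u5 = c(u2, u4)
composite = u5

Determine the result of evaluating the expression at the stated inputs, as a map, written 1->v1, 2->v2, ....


1->3, 2->3, 3->3, 4->3


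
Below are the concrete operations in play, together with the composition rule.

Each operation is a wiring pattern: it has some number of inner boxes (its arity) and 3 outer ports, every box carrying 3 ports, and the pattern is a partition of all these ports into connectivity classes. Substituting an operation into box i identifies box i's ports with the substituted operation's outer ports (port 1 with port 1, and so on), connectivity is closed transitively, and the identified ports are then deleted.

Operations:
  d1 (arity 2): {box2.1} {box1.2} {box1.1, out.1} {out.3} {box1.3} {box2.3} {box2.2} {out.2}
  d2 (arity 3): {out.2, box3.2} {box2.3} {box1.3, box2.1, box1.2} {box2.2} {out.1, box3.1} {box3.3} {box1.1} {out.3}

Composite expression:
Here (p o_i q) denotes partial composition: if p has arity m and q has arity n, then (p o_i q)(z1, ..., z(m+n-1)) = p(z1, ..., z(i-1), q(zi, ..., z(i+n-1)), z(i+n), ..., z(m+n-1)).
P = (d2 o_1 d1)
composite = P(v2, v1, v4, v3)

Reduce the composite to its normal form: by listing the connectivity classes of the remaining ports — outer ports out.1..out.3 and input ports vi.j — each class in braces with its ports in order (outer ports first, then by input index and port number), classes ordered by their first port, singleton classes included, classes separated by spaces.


Treat the ports identified at d2 as solder joints: merge, then drop.
stage d1: inputs (v2, v1), connectivity {out.1, v2.1} {out.2} {out.3} {v1.1} {v1.2} {v1.3} {v2.2} {v2.3}, out.j its boundary
stage d2: inputs (v2, v1, v4, v3), connectivity {out.1, v3.1} {out.2, v3.2} {out.3} {v1.1} {v1.2} {v1.3} {v2.1} {v2.2} {v2.3} {v3.3} {v4.1} {v4.2} {v4.3}, out.j its boundary

{out.1, v3.1} {out.2, v3.2} {out.3} {v1.1} {v1.2} {v1.3} {v2.1} {v2.2} {v2.3} {v3.3} {v4.1} {v4.2} {v4.3}


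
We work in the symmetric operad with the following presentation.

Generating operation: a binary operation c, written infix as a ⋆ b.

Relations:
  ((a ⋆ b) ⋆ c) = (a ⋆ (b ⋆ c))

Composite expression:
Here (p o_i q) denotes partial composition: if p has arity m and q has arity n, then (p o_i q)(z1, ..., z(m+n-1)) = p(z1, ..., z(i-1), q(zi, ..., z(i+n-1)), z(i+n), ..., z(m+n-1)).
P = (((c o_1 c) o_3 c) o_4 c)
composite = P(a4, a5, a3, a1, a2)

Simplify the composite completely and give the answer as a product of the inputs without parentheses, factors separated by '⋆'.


a4 ⋆ a5 ⋆ a3 ⋆ a1 ⋆ a2

Under associativity of c, the answer is the a's in reading order.
(a4 ⋆ a5) spells out as a4 ⋆ a5
(a1 ⋆ a2) spells out as a1 ⋆ a2
(a3 ⋆ (a1 ⋆ a2)) spells out as a3 ⋆ a1 ⋆ a2
((a4 ⋆ a5) ⋆ (a3 ⋆ (a1 ⋆ a2))) spells out as a4 ⋆ a5 ⋆ a3 ⋆ a1 ⋆ a2


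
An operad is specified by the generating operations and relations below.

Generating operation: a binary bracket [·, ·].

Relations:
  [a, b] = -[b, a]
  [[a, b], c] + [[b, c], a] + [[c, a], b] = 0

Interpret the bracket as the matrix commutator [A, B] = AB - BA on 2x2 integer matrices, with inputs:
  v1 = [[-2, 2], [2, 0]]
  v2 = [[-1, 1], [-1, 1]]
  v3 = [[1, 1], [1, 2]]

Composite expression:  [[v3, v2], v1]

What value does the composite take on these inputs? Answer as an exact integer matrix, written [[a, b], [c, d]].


[[8, -6], [14, -8]]

[v3, v2] = [[-2, 1], [-3, 2]]
[[v3, v2], v1] = [[8, -6], [14, -8]]


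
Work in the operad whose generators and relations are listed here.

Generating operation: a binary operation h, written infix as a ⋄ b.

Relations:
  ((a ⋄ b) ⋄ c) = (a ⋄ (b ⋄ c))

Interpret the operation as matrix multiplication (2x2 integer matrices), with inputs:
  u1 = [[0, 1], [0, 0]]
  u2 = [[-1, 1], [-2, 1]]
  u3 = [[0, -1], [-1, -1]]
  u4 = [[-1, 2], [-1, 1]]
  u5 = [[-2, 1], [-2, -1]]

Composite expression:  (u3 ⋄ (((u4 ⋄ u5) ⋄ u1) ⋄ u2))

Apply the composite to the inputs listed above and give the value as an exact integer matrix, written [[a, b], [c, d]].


(u4 ⋄ u5) = [[-2, -3], [0, -2]]
((u4 ⋄ u5) ⋄ u1) = [[0, -2], [0, 0]]
(((u4 ⋄ u5) ⋄ u1) ⋄ u2) = [[4, -2], [0, 0]]
(u3 ⋄ (((u4 ⋄ u5) ⋄ u1) ⋄ u2)) = [[0, 0], [-4, 2]]

[[0, 0], [-4, 2]]


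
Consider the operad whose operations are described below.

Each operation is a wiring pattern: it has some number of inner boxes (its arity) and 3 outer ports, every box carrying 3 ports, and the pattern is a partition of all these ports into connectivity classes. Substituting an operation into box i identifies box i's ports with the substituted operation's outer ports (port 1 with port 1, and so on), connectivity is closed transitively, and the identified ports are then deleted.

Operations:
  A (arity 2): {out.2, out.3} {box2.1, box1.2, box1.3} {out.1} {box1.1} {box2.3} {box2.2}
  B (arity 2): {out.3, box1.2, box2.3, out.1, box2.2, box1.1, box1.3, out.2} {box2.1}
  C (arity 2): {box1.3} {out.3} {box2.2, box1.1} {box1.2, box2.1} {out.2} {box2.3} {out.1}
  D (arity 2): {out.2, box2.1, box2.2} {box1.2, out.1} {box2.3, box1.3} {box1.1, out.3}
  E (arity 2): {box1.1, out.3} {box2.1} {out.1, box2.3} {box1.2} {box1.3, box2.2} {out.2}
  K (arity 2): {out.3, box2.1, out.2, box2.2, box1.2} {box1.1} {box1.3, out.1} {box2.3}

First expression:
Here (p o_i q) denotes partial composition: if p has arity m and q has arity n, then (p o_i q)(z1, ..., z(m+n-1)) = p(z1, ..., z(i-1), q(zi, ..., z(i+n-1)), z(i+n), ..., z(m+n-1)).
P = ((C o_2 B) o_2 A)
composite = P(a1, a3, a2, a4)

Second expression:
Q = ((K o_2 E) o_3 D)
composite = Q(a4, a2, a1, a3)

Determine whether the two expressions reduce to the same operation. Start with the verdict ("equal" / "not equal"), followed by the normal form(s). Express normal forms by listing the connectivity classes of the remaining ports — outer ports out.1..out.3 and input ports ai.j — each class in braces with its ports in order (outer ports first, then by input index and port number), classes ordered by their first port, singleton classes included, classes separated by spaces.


not equal; the first gives {out.1} {out.2} {out.3} {a1.1, a1.2, a4.2, a4.3} {a1.3} {a2.1, a3.2, a3.3} {a2.2} {a2.3} {a3.1} {a4.1} and the second {out.1, a4.3} {out.2, out.3, a1.1, a4.2} {a1.2} {a1.3, a3.3} {a2.1} {a2.2} {a2.3, a3.1, a3.2} {a4.1}

Normal form of the first expression: {out.1} {out.2} {out.3} {a1.1, a1.2, a4.2, a4.3} {a1.3} {a2.1, a3.2, a3.3} {a2.2} {a2.3} {a3.1} {a4.1}
Normal form of the second expression: {out.1, a4.3} {out.2, out.3, a1.1, a4.2} {a1.2} {a1.3, a3.3} {a2.1} {a2.2} {a2.3, a3.1, a3.2} {a4.1}
The forms do not match — not equal.


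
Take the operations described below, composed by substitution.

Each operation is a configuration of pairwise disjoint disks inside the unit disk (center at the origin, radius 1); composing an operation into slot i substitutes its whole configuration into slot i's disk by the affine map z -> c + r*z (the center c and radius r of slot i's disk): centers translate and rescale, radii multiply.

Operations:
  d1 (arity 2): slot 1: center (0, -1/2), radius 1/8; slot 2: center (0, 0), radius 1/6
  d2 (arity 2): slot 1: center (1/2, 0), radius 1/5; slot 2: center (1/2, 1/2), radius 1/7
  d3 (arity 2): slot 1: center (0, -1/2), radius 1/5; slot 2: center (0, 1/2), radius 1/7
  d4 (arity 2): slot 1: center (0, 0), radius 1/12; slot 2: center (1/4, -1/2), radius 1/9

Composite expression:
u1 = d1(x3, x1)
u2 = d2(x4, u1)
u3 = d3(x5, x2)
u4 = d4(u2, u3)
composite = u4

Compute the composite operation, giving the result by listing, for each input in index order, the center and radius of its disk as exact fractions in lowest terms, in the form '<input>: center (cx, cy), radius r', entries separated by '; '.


Affine substitution under d4: radii multiply and x-centers shift.
input x4: composing its 2 substitution steps yields center (1/24, 0), radius 1/60
input x3: composing its 3 substitution steps yields center (1/24, 1/28), radius 1/672
input x1: composing its 3 substitution steps yields center (1/24, 1/24), radius 1/504
input x5: composing its 2 substitution steps yields center (1/4, -5/9), radius 1/45
input x2: composing its 2 substitution steps yields center (1/4, -4/9), radius 1/63

x1: center (1/24, 1/24), radius 1/504; x2: center (1/4, -4/9), radius 1/63; x3: center (1/24, 1/28), radius 1/672; x4: center (1/24, 0), radius 1/60; x5: center (1/4, -5/9), radius 1/45


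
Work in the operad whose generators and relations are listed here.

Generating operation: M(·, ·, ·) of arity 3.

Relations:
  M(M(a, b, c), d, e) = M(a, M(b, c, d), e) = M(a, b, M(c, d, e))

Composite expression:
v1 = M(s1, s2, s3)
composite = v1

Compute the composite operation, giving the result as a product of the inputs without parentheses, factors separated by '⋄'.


Associativity of M dissolves the nesting; only the s-input order survives.
M(s1, s2, s3) collapses to s1 ⋄ s2 ⋄ s3

s1 ⋄ s2 ⋄ s3


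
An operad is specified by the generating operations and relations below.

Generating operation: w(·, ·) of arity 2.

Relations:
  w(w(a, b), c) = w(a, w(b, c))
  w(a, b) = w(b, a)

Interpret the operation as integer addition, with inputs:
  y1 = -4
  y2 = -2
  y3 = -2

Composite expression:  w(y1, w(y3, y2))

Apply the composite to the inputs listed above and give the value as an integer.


w(y3, y2) = -4
w(y1, w(y3, y2)) = -8

-8


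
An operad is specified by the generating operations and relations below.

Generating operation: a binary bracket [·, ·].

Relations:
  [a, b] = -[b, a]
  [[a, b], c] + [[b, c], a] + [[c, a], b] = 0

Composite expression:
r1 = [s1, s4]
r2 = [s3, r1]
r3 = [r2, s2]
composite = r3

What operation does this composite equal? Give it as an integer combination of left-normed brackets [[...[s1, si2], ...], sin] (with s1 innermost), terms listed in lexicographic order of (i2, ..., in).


-[[[s1, s4], s3], s2]

Left-normed coefficients sit on the s1-initial expansion words.
Composite bracket: [[s3, [s1, s4]], s2]
Expanding via [a, b] = ab - ba: 8 signed words (2^3 = 8).
Keep just the words that open with s1:
  the word s1s4s3s2 carries sign -1 and contributes -[[[s1, s4], s3], s2]


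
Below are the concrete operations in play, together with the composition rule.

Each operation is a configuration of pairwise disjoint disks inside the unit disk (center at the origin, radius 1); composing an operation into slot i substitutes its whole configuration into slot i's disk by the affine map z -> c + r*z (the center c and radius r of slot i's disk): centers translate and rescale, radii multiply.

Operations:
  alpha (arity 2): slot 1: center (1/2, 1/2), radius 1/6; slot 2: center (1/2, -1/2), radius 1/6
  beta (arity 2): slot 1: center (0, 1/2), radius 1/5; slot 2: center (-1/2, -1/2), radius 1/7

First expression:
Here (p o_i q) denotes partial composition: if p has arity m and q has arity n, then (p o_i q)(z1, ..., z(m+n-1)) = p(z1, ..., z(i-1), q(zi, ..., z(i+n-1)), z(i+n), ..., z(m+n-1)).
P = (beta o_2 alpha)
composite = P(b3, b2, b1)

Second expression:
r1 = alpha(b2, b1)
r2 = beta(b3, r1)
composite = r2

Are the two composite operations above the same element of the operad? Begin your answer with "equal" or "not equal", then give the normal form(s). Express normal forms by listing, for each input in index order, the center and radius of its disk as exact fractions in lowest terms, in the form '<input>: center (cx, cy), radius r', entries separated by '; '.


equal; the common form is b1: center (-3/7, -4/7), radius 1/42; b2: center (-3/7, -3/7), radius 1/42; b3: center (0, 1/2), radius 1/5


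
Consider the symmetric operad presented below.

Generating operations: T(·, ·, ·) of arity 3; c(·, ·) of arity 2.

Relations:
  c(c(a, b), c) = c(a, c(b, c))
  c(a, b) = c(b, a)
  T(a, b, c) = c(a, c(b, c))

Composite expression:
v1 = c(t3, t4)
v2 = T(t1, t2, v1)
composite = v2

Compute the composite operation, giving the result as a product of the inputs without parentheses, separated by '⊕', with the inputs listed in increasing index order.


t1 ⊕ t2 ⊕ t3 ⊕ t4


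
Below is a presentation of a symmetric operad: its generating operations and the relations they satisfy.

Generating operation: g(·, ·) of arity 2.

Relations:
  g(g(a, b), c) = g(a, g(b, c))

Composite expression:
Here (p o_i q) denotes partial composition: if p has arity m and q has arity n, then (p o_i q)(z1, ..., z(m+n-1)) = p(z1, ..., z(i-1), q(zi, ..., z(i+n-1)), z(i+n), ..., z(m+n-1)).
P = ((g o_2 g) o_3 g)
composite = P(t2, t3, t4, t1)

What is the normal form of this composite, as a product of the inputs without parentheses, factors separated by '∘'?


t2 ∘ t3 ∘ t4 ∘ t1

Associativity of g dissolves the nesting; only the t-input order survives.
g(t4, t1) collapses to t4 ∘ t1
g(t3, g(t4, t1)) collapses to t3 ∘ t4 ∘ t1
g(t2, g(t3, g(t4, t1))) collapses to t2 ∘ t3 ∘ t4 ∘ t1


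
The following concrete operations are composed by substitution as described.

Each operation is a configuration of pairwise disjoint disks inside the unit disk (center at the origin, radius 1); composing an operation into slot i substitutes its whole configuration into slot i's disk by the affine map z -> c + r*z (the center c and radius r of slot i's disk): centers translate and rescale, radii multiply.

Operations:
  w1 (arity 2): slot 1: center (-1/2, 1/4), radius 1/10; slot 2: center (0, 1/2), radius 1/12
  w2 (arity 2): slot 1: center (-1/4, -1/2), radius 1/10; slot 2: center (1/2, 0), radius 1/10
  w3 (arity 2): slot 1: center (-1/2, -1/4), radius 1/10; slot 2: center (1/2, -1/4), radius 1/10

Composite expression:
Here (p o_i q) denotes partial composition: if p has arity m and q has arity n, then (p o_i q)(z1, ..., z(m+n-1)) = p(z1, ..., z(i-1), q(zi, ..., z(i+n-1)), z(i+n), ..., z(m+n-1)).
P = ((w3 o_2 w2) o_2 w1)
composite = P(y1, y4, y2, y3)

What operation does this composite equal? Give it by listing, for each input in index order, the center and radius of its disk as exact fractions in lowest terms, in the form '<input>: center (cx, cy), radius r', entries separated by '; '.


Each y-disk chains the slot maps above it in w3; radii multiply.
for y1, the 1-step affine chain lands on center (-1/2, -1/4), radius 1/10
for y4, the 3-step affine chain lands on center (47/100, -119/400), radius 1/1000
for y2, the 3-step affine chain lands on center (19/40, -59/200), radius 1/1200
for y3, the 2-step affine chain lands on center (11/20, -1/4), radius 1/100

y1: center (-1/2, -1/4), radius 1/10; y2: center (19/40, -59/200), radius 1/1200; y3: center (11/20, -1/4), radius 1/100; y4: center (47/100, -119/400), radius 1/1000


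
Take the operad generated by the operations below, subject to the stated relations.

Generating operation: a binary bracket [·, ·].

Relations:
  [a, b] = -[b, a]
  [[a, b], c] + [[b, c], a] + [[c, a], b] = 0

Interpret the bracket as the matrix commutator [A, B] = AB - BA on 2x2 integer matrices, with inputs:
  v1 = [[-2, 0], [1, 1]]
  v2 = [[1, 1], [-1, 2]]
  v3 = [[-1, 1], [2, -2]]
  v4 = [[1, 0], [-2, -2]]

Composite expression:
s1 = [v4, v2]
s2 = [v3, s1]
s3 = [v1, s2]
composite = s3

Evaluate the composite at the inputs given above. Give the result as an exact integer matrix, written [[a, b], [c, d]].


[v4, v2] = [[2, 3], [5, -2]]
[v3, [v4, v2]] = [[-1, -1], [3, 1]]
[v1, [v3, [v4, v2]]] = [[1, 3], [7, -1]]

[[1, 3], [7, -1]]


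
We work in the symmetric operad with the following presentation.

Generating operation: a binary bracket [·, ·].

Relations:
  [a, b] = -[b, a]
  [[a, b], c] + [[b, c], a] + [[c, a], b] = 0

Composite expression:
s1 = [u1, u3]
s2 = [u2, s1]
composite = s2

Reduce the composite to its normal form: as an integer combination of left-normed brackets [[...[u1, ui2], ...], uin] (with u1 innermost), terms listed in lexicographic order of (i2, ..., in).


Expand each bracket as ab - ba; the u1-initial words give the coefficients.
Composite bracket: [u2, [u1, u3]]
Each bracket splits as ab - ba, giving 4 signed words (2^2 = 4).
The u1-initial words carry the normal form:
  u1u3u2 appears with sign -1, giving the term -[[u1, u3], u2]

-[[u1, u3], u2]
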